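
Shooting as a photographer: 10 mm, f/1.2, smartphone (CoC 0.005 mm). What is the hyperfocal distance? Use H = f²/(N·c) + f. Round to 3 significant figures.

16.7 m

Hyperfocal distance H = f²/(N·c) + f = 10²/(1.2 × 0.005) + 10 = 100/0.006 + 10 ≈ 16676.7 mm ≈ 16.7 m.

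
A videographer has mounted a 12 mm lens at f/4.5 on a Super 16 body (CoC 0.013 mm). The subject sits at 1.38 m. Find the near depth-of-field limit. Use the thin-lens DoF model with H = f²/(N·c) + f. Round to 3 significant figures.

Hyperfocal distance H = f²/(N·c) + f = 12²/(4.5 × 0.013) + 12 = 144/0.0585 + 12 ≈ 2473.5 mm ≈ 2.474 m.
Near limit Dn = s·(H − f)/(H + s − 2f) = 1380 × (2473.5 − 12) / (2473.5 + 1380 − 2 × 12) = 1380 × 2461.5 / 3829.5 ≈ 887.03 mm ≈ 0.887 m.

0.887 m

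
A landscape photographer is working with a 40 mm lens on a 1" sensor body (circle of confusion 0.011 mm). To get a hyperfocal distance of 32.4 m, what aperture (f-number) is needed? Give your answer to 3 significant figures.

Rearrange H = f²/(N·c) + f for N: N = f² / ((H − f)·c).
N = 40² / ((32400 − 40) × 0.011) = 1600 / 356.0 ≈ 4.49.

f/4.49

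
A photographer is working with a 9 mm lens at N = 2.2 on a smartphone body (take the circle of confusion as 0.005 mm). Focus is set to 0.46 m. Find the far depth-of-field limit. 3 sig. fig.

490 mm

Hyperfocal distance H = f²/(N·c) + f = 9²/(2.2 × 0.005) + 9 = 81/0.011 + 9 ≈ 7372.6 mm ≈ 7.373 m.
Far limit Df = s·(H − f)/(H − s) = 460 × (7372.6 − 9) / (7372.6 − 460) = 460 × 7363.6 / 6912.6 ≈ 490.01 mm.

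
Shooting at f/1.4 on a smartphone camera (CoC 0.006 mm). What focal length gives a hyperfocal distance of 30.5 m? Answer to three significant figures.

16.0 mm

From H = f²/(N·c) + f, with f ≪ H: f ≈ √(H·N·c) = √(30500 × 1.4 × 0.006) = √256.20 ≈ 16.01 mm.
The +f correction barely moves this — solving exactly, f² + N·c·f − N·c·H = 0 ⇒ f = (−N·c + √((N·c)² + 4·N·c·H))/2 = (−0.0084 + √1024.8)/2 ≈ 16.002 mm, so f ≈ 16.0 mm.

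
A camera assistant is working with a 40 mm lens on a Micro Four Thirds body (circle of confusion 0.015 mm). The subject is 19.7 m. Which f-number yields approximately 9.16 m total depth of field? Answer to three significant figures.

Write h = H − f = f²/(N·c). The thin-lens limits are Dn = s·h/(h + (s−f)) and Df = s·h/(h − (s−f)), so DoF = Df − Dn = 2·s·(s−f)·h / (h² − (s−f)²).
That is a quadratic in h: DoF·h² − 2·s·(s−f)·h − DoF·(s−f)² = 0 ⇒ h = (s−f)·(s + √(s² + DoF²)) / DoF = 19660 × (19700 + √(19700² + 9160²)) / 9160 = 19660 × (19700 + 21725.5) / 9160 ≈ 88911 mm.
Then N = f²/(c·h) = 40² / (0.015 × 88911) = 1600 / 1333.7 ≈ 1.20.

f/1.20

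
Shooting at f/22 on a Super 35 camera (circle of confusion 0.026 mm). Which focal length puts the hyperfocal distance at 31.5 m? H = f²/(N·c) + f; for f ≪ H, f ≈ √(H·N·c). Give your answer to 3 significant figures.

From H = f²/(N·c) + f, with f ≪ H: f ≈ √(H·N·c) = √(31500 × 22 × 0.026) = √18018 ≈ 134.2 mm.
The +f correction barely moves this — solving exactly, f² + N·c·f − N·c·H = 0 ⇒ f = (−N·c + √((N·c)² + 4·N·c·H))/2 = (−0.572 + √72072)/2 ≈ 133.95 mm, so f ≈ 134 mm.

134 mm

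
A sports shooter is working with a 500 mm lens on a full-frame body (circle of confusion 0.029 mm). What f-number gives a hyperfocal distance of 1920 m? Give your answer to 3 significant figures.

Rearrange H = f²/(N·c) + f for N: N = f² / ((H − f)·c).
N = 500² / ((1920000 − 500) × 0.029) = 250000 / 55666 ≈ 4.49.

f/4.49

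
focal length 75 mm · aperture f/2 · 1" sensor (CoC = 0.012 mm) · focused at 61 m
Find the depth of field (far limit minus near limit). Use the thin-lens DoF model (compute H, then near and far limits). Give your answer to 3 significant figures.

34.0 m

Hyperfocal distance H = f²/(N·c) + f = 75²/(2 × 0.012) + 75 = 5625/0.024 + 75 ≈ 234450.0 mm ≈ 234.4 m.
Near limit Dn = s·(H − f)/(H + s − 2f) = 61000 × (234450.0 − 75) / (234450.0 + 61000 − 2 × 75) = 61000 × 234375.0 / 295300.0 ≈ 48415 mm.
Far limit Df = s·(H − f)/(H − s) = 61000 × (234450.0 − 75) / (234450.0 − 61000) = 61000 × 234375.0 / 173450.0 ≈ 82426 mm.
Depth of field = Df − Dn = 82426 − 48415 ≈ 34011 mm ≈ 34.0 m.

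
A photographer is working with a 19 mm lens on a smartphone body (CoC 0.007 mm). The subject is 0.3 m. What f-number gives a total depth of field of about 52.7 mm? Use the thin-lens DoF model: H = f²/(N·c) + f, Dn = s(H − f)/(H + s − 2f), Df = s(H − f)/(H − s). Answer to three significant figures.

Write h = H − f = f²/(N·c). The thin-lens limits are Dn = s·h/(h + (s−f)) and Df = s·h/(h − (s−f)), so DoF = Df − Dn = 2·s·(s−f)·h / (h² − (s−f)²).
That is a quadratic in h: DoF·h² − 2·s·(s−f)·h − DoF·(s−f)² = 0 ⇒ h = (s−f)·(s + √(s² + DoF²)) / DoF = 281 × (300 + √(300² + 52.7²)) / 52.7 = 281 × (300 + 304.594) / 52.7 ≈ 3223.7 mm.
Then N = f²/(c·h) = 19² / (0.007 × 3223.7) = 361 / 22.566 ≈ 16.

f/16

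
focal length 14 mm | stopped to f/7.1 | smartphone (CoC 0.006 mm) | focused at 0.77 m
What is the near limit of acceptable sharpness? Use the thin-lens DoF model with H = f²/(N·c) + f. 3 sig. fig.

0.661 m

Hyperfocal distance H = f²/(N·c) + f = 14²/(7.1 × 0.006) + 14 = 196/0.0426 + 14 ≈ 4614.9 mm ≈ 4.615 m.
Near limit Dn = s·(H − f)/(H + s − 2f) = 770 × (4614.9 − 14) / (4614.9 + 770 − 2 × 14) = 770 × 4600.9 / 5356.9 ≈ 661.33 mm ≈ 0.661 m.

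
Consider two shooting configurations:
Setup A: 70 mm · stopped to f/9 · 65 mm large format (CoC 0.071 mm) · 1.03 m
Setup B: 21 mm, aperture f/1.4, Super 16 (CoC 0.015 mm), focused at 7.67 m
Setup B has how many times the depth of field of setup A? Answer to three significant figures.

24.6

Setup A: H = 70²/(9×0.071) + 70 ≈ 7738.2 mm; DoF = Df − Dn = 1177.40 − 915.40 ≈ 262.00 mm.
Setup B: H = 21²/(1.4×0.015) + 21 ≈ 21021.0 mm; DoF = Df − Dn = 12064.3 − 5622.2 ≈ 6442.1 mm.
Ratio = 6442.1 / 262.00 ≈ 24.6.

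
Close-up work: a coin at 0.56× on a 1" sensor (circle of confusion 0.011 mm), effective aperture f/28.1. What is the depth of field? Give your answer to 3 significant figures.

At magnification m, DoF ≈ 2·N_eff·c/m² = 2 × 28.1 × 0.011 / 0.56² = 0.6182 / 0.3136 ≈ 1.97 mm.

1.97 mm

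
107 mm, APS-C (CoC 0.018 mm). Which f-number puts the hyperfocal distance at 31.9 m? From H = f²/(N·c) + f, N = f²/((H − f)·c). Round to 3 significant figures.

f/20

Rearrange H = f²/(N·c) + f for N: N = f² / ((H − f)·c).
N = 107² / ((31900 − 107) × 0.018) = 11449 / 572.3 ≈ 20.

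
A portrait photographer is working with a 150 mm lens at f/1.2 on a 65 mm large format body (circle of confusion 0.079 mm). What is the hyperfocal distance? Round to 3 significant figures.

Hyperfocal distance H = f²/(N·c) + f = 150²/(1.2 × 0.079) + 150 = 22500/0.0948 + 150 ≈ 237491.8 mm ≈ 237 m.

237 m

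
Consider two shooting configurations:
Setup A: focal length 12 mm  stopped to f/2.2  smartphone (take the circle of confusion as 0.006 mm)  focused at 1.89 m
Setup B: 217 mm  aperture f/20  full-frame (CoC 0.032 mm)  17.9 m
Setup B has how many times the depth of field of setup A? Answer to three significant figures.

Setup A: H = 12²/(2.2×0.006) + 12 ≈ 10921.1 mm; DoF = Df − Dn = 2283.02 − 1612.42 ≈ 670.60 mm.
Setup B: H = 217²/(20×0.032) + 217 ≈ 73793.6 mm; DoF = Df − Dn = 23563.0 − 14431.6 ≈ 9131.4 mm.
Ratio = 9131.4 / 670.60 ≈ 13.6.

13.6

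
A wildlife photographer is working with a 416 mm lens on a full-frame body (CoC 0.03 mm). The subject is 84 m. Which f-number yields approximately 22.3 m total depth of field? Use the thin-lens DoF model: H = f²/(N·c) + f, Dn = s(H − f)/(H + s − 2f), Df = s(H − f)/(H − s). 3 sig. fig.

Write h = H − f = f²/(N·c). The thin-lens limits are Dn = s·h/(h + (s−f)) and Df = s·h/(h − (s−f)), so DoF = Df − Dn = 2·s·(s−f)·h / (h² − (s−f)²).
That is a quadratic in h: DoF·h² − 2·s·(s−f)·h − DoF·(s−f)² = 0 ⇒ h = (s−f)·(s + √(s² + DoF²)) / DoF = 83584 × (84000 + √(84000² + 22300²)) / 22300 = 83584 × (84000 + 86909.7) / 22300 ≈ 640597 mm.
Then N = f²/(c·h) = 416² / (0.03 × 640597) = 173056 / 19218 ≈ 9.

f/9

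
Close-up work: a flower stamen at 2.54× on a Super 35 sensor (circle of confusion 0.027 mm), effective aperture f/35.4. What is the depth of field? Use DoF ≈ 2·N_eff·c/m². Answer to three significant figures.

0.296 mm

At magnification m, DoF ≈ 2·N_eff·c/m² = 2 × 35.4 × 0.027 / 2.54² = 1.912 / 6.452 ≈ 0.296 mm.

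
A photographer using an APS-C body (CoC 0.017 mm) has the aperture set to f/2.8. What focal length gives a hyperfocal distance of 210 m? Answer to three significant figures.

100 mm

From H = f²/(N·c) + f, with f ≪ H: f ≈ √(H·N·c) = √(210000 × 2.8 × 0.017) = √9996.0 ≈ 99.98 mm.
The +f correction barely moves this — solving exactly, f² + N·c·f − N·c·H = 0 ⇒ f = (−N·c + √((N·c)² + 4·N·c·H))/2 = (−0.0476 + √39984)/2 ≈ 99.956 mm, so f ≈ 100 mm.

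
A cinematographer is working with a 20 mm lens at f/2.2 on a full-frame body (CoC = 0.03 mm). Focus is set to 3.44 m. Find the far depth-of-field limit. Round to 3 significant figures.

Hyperfocal distance H = f²/(N·c) + f = 20²/(2.2 × 0.03) + 20 = 400/0.066 + 20 ≈ 6080.6 mm ≈ 6.081 m.
Far limit Df = s·(H − f)/(H − s) = 3440 × (6080.6 − 20) / (6080.6 − 3440) = 3440 × 6060.6 / 2640.6 ≈ 7895.3 mm ≈ 7.90 m.

7.90 m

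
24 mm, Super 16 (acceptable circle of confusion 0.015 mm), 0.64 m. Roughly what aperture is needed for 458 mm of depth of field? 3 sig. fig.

f/20

Write h = H − f = f²/(N·c). The thin-lens limits are Dn = s·h/(h + (s−f)) and Df = s·h/(h − (s−f)), so DoF = Df − Dn = 2·s·(s−f)·h / (h² − (s−f)²).
That is a quadratic in h: DoF·h² − 2·s·(s−f)·h − DoF·(s−f)² = 0 ⇒ h = (s−f)·(s + √(s² + DoF²)) / DoF = 616 × (640 + √(640² + 458²)) / 458 = 616 × (640 + 786.997) / 458 ≈ 1919.3 mm.
Then N = f²/(c·h) = 24² / (0.015 × 1919.3) = 576 / 28.789 ≈ 20.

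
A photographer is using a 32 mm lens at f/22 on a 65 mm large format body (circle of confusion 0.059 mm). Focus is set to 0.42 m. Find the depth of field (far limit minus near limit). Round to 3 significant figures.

Hyperfocal distance H = f²/(N·c) + f = 32²/(22 × 0.059) + 32 = 1024/1.298 + 32 ≈ 820.9 mm ≈ 0.821 m.
Near limit Dn = s·(H − f)/(H + s − 2f) = 420 × (820.9 − 32) / (820.9 + 420 − 2 × 32) = 420 × 788.9 / 1176.9 ≈ 281.54 mm.
Far limit Df = s·(H − f)/(H − s) = 420 × (820.9 − 32) / (820.9 − 420) = 420 × 788.9 / 400.9 ≈ 826.48 mm.
Depth of field = Df − Dn = 826.48 − 281.54 ≈ 544.94 mm ≈ 0.545 m.

0.545 m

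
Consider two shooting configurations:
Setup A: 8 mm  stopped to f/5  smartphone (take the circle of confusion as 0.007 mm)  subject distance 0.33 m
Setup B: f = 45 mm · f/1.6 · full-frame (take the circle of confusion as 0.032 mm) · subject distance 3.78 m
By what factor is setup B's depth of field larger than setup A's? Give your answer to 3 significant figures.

Setup A: H = 8²/(5×0.007) + 8 ≈ 1836.6 mm; DoF = Df − Dn = 400.53 − 280.59 ≈ 119.94 mm.
Setup B: H = 45²/(1.6×0.032) + 45 ≈ 39595.8 mm; DoF = Df − Dn = 4174.19 − 3453.84 ≈ 720.35 mm.
Ratio = 720.35 / 119.94 ≈ 6.01.

6.01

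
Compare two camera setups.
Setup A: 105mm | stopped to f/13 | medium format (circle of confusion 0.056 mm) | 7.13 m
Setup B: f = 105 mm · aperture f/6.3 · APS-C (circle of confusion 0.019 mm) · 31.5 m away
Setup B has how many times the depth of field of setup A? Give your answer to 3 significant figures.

2.88

Setup A: H = 105²/(13×0.056) + 105 ≈ 15249.2 mm; DoF = Df − Dn = 13299.1 − 4870.6 ≈ 8428.5 mm.
Setup B: H = 105²/(6.3×0.019) + 105 ≈ 92210.3 mm; DoF = Df − Dn = 47790 − 23492 ≈ 24298 mm.
Ratio = 24298 / 8428.5 ≈ 2.88.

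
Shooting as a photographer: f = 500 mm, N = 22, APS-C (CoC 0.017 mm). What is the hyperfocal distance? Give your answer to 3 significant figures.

Hyperfocal distance H = f²/(N·c) + f = 500²/(22 × 0.017) + 500 = 250000/0.374 + 500 ≈ 668949.2 mm ≈ 669 m.

669 m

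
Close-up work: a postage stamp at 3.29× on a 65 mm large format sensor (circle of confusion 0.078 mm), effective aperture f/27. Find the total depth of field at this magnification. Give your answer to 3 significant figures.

At magnification m, DoF ≈ 2·N_eff·c/m² = 2 × 27 × 0.078 / 3.29² = 4.212 / 10.82 ≈ 0.389 mm.

0.389 mm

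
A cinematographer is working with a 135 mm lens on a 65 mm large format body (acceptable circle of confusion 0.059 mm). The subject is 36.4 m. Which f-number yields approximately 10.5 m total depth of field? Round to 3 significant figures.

Write h = H − f = f²/(N·c). The thin-lens limits are Dn = s·h/(h + (s−f)) and Df = s·h/(h − (s−f)), so DoF = Df − Dn = 2·s·(s−f)·h / (h² − (s−f)²).
That is a quadratic in h: DoF·h² − 2·s·(s−f)·h − DoF·(s−f)² = 0 ⇒ h = (s−f)·(s + √(s² + DoF²)) / DoF = 36265 × (36400 + √(36400² + 10500²)) / 10500 = 36265 × (36400 + 37884.2) / 10500 ≈ 256563 mm.
Then N = f²/(c·h) = 135² / (0.059 × 256563) = 18225 / 15137 ≈ 1.20.

f/1.20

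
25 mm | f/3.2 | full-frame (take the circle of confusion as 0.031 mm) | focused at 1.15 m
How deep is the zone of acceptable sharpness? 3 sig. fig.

424 mm

Hyperfocal distance H = f²/(N·c) + f = 25²/(3.2 × 0.031) + 25 = 625/0.0992 + 25 ≈ 6325.4 mm ≈ 6.325 m.
Near limit Dn = s·(H − f)/(H + s − 2f) = 1150 × (6325.4 − 25) / (6325.4 + 1150 − 2 × 25) = 1150 × 6300.4 / 7425.4 ≈ 975.77 mm.
Far limit Df = s·(H − f)/(H − s) = 1150 × (6325.4 − 25) / (6325.4 − 1150) = 1150 × 6300.4 / 5175.4 ≈ 1399.98 mm.
Depth of field = Df − Dn = 1399.98 − 975.77 ≈ 424.21 mm.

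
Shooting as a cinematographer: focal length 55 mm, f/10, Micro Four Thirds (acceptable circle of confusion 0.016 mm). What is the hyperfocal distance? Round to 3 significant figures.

19.0 m

Hyperfocal distance H = f²/(N·c) + f = 55²/(10 × 0.016) + 55 = 3025/0.16 + 55 ≈ 18961.2 mm ≈ 19.0 m.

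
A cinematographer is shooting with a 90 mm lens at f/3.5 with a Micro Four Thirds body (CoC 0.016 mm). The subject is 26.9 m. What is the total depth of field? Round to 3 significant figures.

10.3 m

Hyperfocal distance H = f²/(N·c) + f = 90²/(3.5 × 0.016) + 90 = 8100/0.056 + 90 ≈ 144732.9 mm ≈ 144.7 m.
Near limit Dn = s·(H − f)/(H + s − 2f) = 26900 × (144732.9 − 90) / (144732.9 + 26900 − 2 × 90) = 26900 × 144642.9 / 171452.9 ≈ 22694 mm.
Far limit Df = s·(H − f)/(H − s) = 26900 × (144732.9 − 90) / (144732.9 − 26900) = 26900 × 144642.9 / 117832.9 ≈ 33020 mm.
Depth of field = Df − Dn = 33020 − 22694 ≈ 10326 mm ≈ 10.3 m.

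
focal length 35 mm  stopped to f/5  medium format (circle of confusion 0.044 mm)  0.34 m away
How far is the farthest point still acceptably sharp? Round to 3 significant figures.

360 mm

Hyperfocal distance H = f²/(N·c) + f = 35²/(5 × 0.044) + 35 = 1225/0.22 + 35 ≈ 5603.2 mm ≈ 5.603 m.
Far limit Df = s·(H − f)/(H − s) = 340 × (5603.2 − 35) / (5603.2 − 340) = 340 × 5568.2 / 5263.2 ≈ 359.70 mm.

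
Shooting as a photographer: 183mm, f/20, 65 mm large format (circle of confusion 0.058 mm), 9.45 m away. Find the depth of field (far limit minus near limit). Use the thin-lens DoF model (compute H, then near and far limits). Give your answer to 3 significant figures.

Hyperfocal distance H = f²/(N·c) + f = 183²/(20 × 0.058) + 183 = 33489/1.16 + 183 ≈ 29052.8 mm ≈ 29.05 m.
Near limit Dn = s·(H − f)/(H + s − 2f) = 9450 × (29052.8 − 183) / (29052.8 + 9450 − 2 × 183) = 9450 × 28869.8 / 38136.8 ≈ 7153.7 mm.
Far limit Df = s·(H − f)/(H − s) = 9450 × (29052.8 − 183) / (29052.8 − 9450) = 9450 × 28869.8 / 19602.8 ≈ 13917.4 mm.
Depth of field = Df − Dn = 13917.4 − 7153.7 ≈ 6763.7 mm ≈ 6.76 m.

6.76 m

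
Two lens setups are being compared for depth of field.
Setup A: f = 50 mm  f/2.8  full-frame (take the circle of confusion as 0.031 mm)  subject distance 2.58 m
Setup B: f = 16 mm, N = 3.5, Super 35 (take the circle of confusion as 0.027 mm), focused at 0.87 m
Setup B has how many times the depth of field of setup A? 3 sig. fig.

1.33

Setup A: H = 50²/(2.8×0.031) + 50 ≈ 28851.8 mm; DoF = Df − Dn = 2828.46 − 2371.67 ≈ 456.79 mm.
Setup B: H = 16²/(3.5×0.027) + 16 ≈ 2725.0 mm; DoF = Df − Dn = 1270.53 − 661.47 ≈ 609.06 mm.
Ratio = 609.06 / 456.79 ≈ 1.33.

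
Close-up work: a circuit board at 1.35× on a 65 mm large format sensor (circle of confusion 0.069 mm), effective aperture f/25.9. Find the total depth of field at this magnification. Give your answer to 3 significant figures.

At magnification m, DoF ≈ 2·N_eff·c/m² = 2 × 25.9 × 0.069 / 1.35² = 3.574 / 1.823 ≈ 1.96 mm.

1.96 mm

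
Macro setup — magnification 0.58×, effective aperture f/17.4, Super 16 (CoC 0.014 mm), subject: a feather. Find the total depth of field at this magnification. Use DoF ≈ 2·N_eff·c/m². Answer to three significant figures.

At magnification m, DoF ≈ 2·N_eff·c/m² = 2 × 17.4 × 0.014 / 0.58² = 0.4872 / 0.3364 ≈ 1.45 mm.

1.45 mm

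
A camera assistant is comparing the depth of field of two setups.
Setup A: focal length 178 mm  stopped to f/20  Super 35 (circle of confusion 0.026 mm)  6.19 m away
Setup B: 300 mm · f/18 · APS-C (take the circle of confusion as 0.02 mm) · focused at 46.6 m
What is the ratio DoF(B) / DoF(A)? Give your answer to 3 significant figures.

Setup A: H = 178²/(20×0.026) + 178 ≈ 61108.8 mm; DoF = Df − Dn = 6867.6 − 5634.1 ≈ 1233.5 mm.
Setup B: H = 300²/(18×0.02) + 300 ≈ 250300.0 mm; DoF = Df − Dn = 57192 − 39318 ≈ 17874 mm.
Ratio = 17874 / 1233.5 ≈ 14.5.

14.5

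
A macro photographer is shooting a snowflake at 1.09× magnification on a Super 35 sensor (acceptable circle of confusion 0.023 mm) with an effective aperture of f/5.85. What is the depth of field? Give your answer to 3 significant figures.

At magnification m, DoF ≈ 2·N_eff·c/m² = 2 × 5.85 × 0.023 / 1.09² = 0.2691 / 1.188 ≈ 0.226 mm.

0.226 mm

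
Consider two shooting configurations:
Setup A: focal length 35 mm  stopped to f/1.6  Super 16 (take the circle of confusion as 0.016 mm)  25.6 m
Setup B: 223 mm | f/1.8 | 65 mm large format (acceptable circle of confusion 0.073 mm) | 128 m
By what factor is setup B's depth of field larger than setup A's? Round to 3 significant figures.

Setup A: H = 35²/(1.6×0.016) + 35 ≈ 47886.6 mm; DoF = Df − Dn = 54966 − 16686 ≈ 38280 mm.
Setup B: H = 223²/(1.8×0.073) + 223 ≈ 378678.1 mm; DoF = Df − Dn = 193245 − 95692 ≈ 97553 mm.
Ratio = 97553 / 38280 ≈ 2.55.

2.55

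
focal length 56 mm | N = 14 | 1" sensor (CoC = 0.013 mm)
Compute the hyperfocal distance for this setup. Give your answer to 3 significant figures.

Hyperfocal distance H = f²/(N·c) + f = 56²/(14 × 0.013) + 56 = 3136/0.182 + 56 ≈ 17286.8 mm ≈ 17.3 m.

17.3 m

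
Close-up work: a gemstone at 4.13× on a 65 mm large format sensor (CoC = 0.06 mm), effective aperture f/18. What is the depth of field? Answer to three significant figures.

0.127 mm

At magnification m, DoF ≈ 2·N_eff·c/m² = 2 × 18 × 0.06 / 4.13² = 2.16 / 17.06 ≈ 0.127 mm.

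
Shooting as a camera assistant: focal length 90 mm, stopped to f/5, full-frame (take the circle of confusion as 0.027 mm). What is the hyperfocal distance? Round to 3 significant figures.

60.1 m

Hyperfocal distance H = f²/(N·c) + f = 90²/(5 × 0.027) + 90 = 8100/0.135 + 90 ≈ 60090.0 mm ≈ 60.1 m.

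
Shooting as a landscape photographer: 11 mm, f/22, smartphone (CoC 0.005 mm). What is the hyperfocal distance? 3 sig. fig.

1.11 m

Hyperfocal distance H = f²/(N·c) + f = 11²/(22 × 0.005) + 11 = 121/0.11 + 11 ≈ 1111.0 mm ≈ 1.11 m.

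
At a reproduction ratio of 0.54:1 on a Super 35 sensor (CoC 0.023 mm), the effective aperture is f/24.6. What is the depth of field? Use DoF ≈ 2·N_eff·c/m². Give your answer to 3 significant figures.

At magnification m, DoF ≈ 2·N_eff·c/m² = 2 × 24.6 × 0.023 / 0.54² = 1.132 / 0.2916 ≈ 3.88 mm.

3.88 mm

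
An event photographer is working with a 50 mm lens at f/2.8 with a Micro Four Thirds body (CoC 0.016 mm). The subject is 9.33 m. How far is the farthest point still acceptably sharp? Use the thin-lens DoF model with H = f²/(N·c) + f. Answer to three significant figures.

Hyperfocal distance H = f²/(N·c) + f = 50²/(2.8 × 0.016) + 50 = 2500/0.0448 + 50 ≈ 55853.6 mm ≈ 55.85 m.
Far limit Df = s·(H − f)/(H − s) = 9330 × (55853.6 − 50) / (55853.6 − 9330) = 9330 × 55803.6 / 46523.6 ≈ 11191 mm ≈ 11.2 m.

11.2 m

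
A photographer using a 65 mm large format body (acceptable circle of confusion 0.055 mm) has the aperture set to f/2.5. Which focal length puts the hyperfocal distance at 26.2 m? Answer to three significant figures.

From H = f²/(N·c) + f, with f ≪ H: f ≈ √(H·N·c) = √(26200 × 2.5 × 0.055) = √3602.5 ≈ 60.02 mm.
The +f correction barely moves this — solving exactly, f² + N·c·f − N·c·H = 0 ⇒ f = (−N·c + √((N·c)² + 4·N·c·H))/2 = (−0.1375 + √14410)/2 ≈ 59.952 mm, so f ≈ 60.0 mm.

60.0 mm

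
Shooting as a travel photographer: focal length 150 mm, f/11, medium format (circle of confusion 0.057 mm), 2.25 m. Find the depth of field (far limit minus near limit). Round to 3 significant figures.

264 mm

Hyperfocal distance H = f²/(N·c) + f = 150²/(11 × 0.057) + 150 = 22500/0.627 + 150 ≈ 36035.2 mm ≈ 36.04 m.
Near limit Dn = s·(H − f)/(H + s − 2f) = 2250 × (36035.2 − 150) / (36035.2 + 2250 − 2 × 150) = 2250 × 35885.2 / 37985.2 ≈ 2125.61 mm.
Far limit Df = s·(H − f)/(H − s) = 2250 × (36035.2 − 150) / (36035.2 − 2250) = 2250 × 35885.2 / 33785.2 ≈ 2389.85 mm.
Depth of field = Df − Dn = 2389.85 − 2125.61 ≈ 264.24 mm.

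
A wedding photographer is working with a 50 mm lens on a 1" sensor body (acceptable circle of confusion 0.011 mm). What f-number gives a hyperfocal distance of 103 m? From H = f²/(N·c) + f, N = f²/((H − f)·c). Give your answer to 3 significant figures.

Rearrange H = f²/(N·c) + f for N: N = f² / ((H − f)·c).
N = 50² / ((103000 − 50) × 0.011) = 2500 / 1132 ≈ 2.21.

f/2.21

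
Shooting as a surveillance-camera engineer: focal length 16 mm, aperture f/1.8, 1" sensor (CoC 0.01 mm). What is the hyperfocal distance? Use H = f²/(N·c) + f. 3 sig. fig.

Hyperfocal distance H = f²/(N·c) + f = 16²/(1.8 × 0.01) + 16 = 256/0.018 + 16 ≈ 14238.2 mm ≈ 14.2 m.

14.2 m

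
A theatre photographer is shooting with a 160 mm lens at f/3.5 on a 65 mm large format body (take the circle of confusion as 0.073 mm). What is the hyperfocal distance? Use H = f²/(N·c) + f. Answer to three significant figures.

Hyperfocal distance H = f²/(N·c) + f = 160²/(3.5 × 0.073) + 160 = 25600/0.2555 + 160 ≈ 100355.7 mm ≈ 100 m.

100 m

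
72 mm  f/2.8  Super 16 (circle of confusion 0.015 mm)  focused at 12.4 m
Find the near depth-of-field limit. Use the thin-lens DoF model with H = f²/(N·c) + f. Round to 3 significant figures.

Hyperfocal distance H = f²/(N·c) + f = 72²/(2.8 × 0.015) + 72 = 5184/0.042 + 72 ≈ 123500.6 mm ≈ 123.5 m.
Near limit Dn = s·(H − f)/(H + s − 2f) = 12400 × (123500.6 − 72) / (123500.6 + 12400 − 2 × 72) = 12400 × 123428.6 / 135756.6 ≈ 11274 mm ≈ 11.3 m.

11.3 m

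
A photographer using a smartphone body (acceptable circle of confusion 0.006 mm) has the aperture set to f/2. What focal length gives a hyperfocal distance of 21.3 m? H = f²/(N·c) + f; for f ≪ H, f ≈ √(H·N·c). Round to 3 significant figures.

From H = f²/(N·c) + f, with f ≪ H: f ≈ √(H·N·c) = √(21300 × 2 × 0.006) = √255.60 ≈ 15.99 mm.
The +f correction barely moves this — solving exactly, f² + N·c·f − N·c·H = 0 ⇒ f = (−N·c + √((N·c)² + 4·N·c·H))/2 = (−0.012 + √1022.4)/2 ≈ 15.981 mm, so f ≈ 16.0 mm.

16.0 mm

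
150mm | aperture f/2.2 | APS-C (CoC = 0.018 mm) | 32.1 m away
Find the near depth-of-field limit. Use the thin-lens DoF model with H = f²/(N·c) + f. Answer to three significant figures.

30.4 m

Hyperfocal distance H = f²/(N·c) + f = 150²/(2.2 × 0.018) + 150 = 22500/0.0396 + 150 ≈ 568331.8 mm ≈ 568.3 m.
Near limit Dn = s·(H − f)/(H + s − 2f) = 32100 × (568331.8 − 150) / (568331.8 + 32100 − 2 × 150) = 32100 × 568181.8 / 600131.8 ≈ 30391 mm ≈ 30.4 m.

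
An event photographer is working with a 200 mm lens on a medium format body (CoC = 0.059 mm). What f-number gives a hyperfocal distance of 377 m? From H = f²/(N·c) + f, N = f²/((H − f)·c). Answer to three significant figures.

Rearrange H = f²/(N·c) + f for N: N = f² / ((H − f)·c).
N = 200² / ((377000 − 200) × 0.059) = 40000 / 22231 ≈ 1.80.

f/1.80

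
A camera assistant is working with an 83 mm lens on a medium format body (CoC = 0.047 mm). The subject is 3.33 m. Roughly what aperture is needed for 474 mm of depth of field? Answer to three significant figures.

Write h = H − f = f²/(N·c). The thin-lens limits are Dn = s·h/(h + (s−f)) and Df = s·h/(h − (s−f)), so DoF = Df − Dn = 2·s·(s−f)·h / (h² − (s−f)²).
That is a quadratic in h: DoF·h² − 2·s·(s−f)·h − DoF·(s−f)² = 0 ⇒ h = (s−f)·(s + √(s² + DoF²)) / DoF = 3247 × (3330 + √(3330² + 474²)) / 474 = 3247 × (3330 + 3363.57) / 474 ≈ 45852 mm.
Then N = f²/(c·h) = 83² / (0.047 × 45852) = 6889 / 2155.1 ≈ 3.20.

f/3.20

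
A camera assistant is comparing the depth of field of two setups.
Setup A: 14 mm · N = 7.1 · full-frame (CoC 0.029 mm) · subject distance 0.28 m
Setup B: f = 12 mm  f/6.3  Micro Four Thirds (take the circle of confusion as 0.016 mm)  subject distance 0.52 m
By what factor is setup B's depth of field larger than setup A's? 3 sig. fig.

Setup A: H = 14²/(7.1×0.029) + 14 ≈ 965.9 mm; DoF = Df − Dn = 388.58 − 218.85 ≈ 169.73 mm.
Setup B: H = 12²/(6.3×0.016) + 12 ≈ 1440.6 mm; DoF = Df − Dn = 806.95 − 383.59 ≈ 423.36 mm.
Ratio = 423.36 / 169.73 ≈ 2.49.

2.49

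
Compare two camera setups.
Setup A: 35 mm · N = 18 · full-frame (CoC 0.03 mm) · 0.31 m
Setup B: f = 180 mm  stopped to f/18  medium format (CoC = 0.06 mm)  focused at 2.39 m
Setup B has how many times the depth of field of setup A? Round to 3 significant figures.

4.64

Setup A: H = 35²/(18×0.03) + 35 ≈ 2303.5 mm; DoF = Df − Dn = 352.764 − 276.483 ≈ 76.281 mm.
Setup B: H = 180²/(18×0.06) + 180 ≈ 30180.0 mm; DoF = Df − Dn = 2580.06 − 2226.02 ≈ 354.04 mm.
Ratio = 354.04 / 76.281 ≈ 4.64.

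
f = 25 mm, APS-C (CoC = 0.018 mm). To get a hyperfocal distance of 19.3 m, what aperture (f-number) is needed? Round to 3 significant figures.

f/1.80

Rearrange H = f²/(N·c) + f for N: N = f² / ((H − f)·c).
N = 25² / ((19300 − 25) × 0.018) = 625 / 346.9 ≈ 1.80.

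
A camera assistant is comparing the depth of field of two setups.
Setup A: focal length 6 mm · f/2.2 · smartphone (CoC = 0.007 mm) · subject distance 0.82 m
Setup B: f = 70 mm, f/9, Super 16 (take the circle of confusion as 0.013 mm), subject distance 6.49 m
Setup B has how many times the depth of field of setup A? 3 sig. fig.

3.14

Setup A: H = 6²/(2.2×0.007) + 6 ≈ 2343.7 mm; DoF = Df − Dn = 1258.08 − 608.21 ≈ 649.87 mm.
Setup B: H = 70²/(9×0.013) + 70 ≈ 41950.3 mm; DoF = Df − Dn = 7665.0 − 5627.4 ≈ 2037.6 mm.
Ratio = 2037.6 / 649.87 ≈ 3.14.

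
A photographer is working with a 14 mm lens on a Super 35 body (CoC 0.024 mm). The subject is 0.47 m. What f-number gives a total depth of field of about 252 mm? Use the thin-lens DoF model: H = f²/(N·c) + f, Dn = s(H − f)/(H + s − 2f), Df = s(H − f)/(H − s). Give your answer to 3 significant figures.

f/4.50

Write h = H − f = f²/(N·c). The thin-lens limits are Dn = s·h/(h + (s−f)) and Df = s·h/(h − (s−f)), so DoF = Df − Dn = 2·s·(s−f)·h / (h² − (s−f)²).
That is a quadratic in h: DoF·h² − 2·s·(s−f)·h − DoF·(s−f)² = 0 ⇒ h = (s−f)·(s + √(s² + DoF²)) / DoF = 456 × (470 + √(470² + 252²)) / 252 = 456 × (470 + 533.295) / 252 ≈ 1815.5 mm.
Then N = f²/(c·h) = 14² / (0.024 × 1815.5) = 196 / 43.572 ≈ 4.50.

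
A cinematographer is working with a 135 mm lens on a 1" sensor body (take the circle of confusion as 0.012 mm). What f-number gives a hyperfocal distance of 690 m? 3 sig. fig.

f/2.20

Rearrange H = f²/(N·c) + f for N: N = f² / ((H − f)·c).
N = 135² / ((690000 − 135) × 0.012) = 18225 / 8278 ≈ 2.20.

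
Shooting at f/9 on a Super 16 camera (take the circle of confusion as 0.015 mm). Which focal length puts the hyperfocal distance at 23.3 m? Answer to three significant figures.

56.0 mm

From H = f²/(N·c) + f, with f ≪ H: f ≈ √(H·N·c) = √(23300 × 9 × 0.015) = √3145.5 ≈ 56.08 mm.
Exact: f² + N·c·f − N·c·H = 0 ⇒ f = (−N·c + √((N·c)² + 4·N·c·H))/2 = (−0.135 + √12582)/2 ≈ 56.017 mm ≈ 56.0 mm.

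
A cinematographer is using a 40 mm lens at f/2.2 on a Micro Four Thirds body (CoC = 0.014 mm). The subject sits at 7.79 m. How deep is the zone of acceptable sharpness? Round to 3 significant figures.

2.38 m

Hyperfocal distance H = f²/(N·c) + f = 40²/(2.2 × 0.014) + 40 = 1600/0.0308 + 40 ≈ 51988.1 mm ≈ 51.99 m.
Near limit Dn = s·(H − f)/(H + s − 2f) = 7790 × (51988.1 − 40) / (51988.1 + 7790 − 2 × 40) = 7790 × 51948.1 / 59698.1 ≈ 6778.7 mm.
Far limit Df = s·(H − f)/(H − s) = 7790 × (51988.1 − 40) / (51988.1 − 7790) = 7790 × 51948.1 / 44198.1 ≈ 9156.0 mm.
Depth of field = Df − Dn = 9156.0 − 6778.7 ≈ 2377.3 mm ≈ 2.38 m.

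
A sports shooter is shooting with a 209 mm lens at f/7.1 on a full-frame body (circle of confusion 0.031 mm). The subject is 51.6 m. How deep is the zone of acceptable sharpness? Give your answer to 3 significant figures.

Hyperfocal distance H = f²/(N·c) + f = 209²/(7.1 × 0.031) + 209 = 43681/0.2201 + 209 ≈ 198668.8 mm ≈ 198.7 m.
Near limit Dn = s·(H − f)/(H + s − 2f) = 51600 × (198668.8 − 209) / (198668.8 + 51600 − 2 × 209) = 51600 × 198459.8 / 249850.8 ≈ 40987 mm.
Far limit Df = s·(H − f)/(H − s) = 51600 × (198668.8 − 209) / (198668.8 − 51600) = 51600 × 198459.8 / 147068.8 ≈ 69631 mm.
Depth of field = Df − Dn = 69631 − 40987 ≈ 28644 mm ≈ 28.6 m.

28.6 m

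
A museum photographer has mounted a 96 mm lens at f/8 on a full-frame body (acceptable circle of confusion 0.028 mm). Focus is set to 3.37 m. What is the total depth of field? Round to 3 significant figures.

Hyperfocal distance H = f²/(N·c) + f = 96²/(8 × 0.028) + 96 = 9216/0.224 + 96 ≈ 41238.9 mm ≈ 41.24 m.
Near limit Dn = s·(H − f)/(H + s − 2f) = 3370 × (41238.9 − 96) / (41238.9 + 3370 − 2 × 96) = 3370 × 41142.9 / 44416.9 ≈ 3121.59 mm.
Far limit Df = s·(H − f)/(H − s) = 3370 × (41238.9 − 96) / (41238.9 − 3370) = 3370 × 41142.9 / 37868.9 ≈ 3661.36 mm.
Depth of field = Df − Dn = 3661.36 − 3121.59 ≈ 539.77 mm ≈ 0.540 m.

0.540 m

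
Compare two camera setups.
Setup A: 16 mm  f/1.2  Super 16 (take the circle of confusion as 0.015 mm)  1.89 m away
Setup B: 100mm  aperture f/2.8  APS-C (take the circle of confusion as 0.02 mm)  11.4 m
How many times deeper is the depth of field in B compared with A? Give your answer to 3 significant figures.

Setup A: H = 16²/(1.2×0.015) + 16 ≈ 14238.2 mm; DoF = Df − Dn = 2176.83 − 1669.96 ≈ 506.87 mm.
Setup B: H = 100²/(2.8×0.02) + 100 ≈ 178671.4 mm; DoF = Df − Dn = 12170.1 − 10721.5 ≈ 1448.6 mm.
Ratio = 1448.6 / 506.87 ≈ 2.86.

2.86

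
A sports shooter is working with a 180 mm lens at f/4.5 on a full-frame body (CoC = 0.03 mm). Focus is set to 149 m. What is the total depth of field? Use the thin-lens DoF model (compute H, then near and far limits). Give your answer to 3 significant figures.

Hyperfocal distance H = f²/(N·c) + f = 180²/(4.5 × 0.03) + 180 = 32400/0.135 + 180 ≈ 240180.0 mm ≈ 240.2 m.
Near limit Dn = s·(H − f)/(H + s − 2f) = 149000 × (240180.0 − 180) / (240180.0 + 149000 − 2 × 180) = 149000 × 240000.0 / 388820.0 ≈ 91971 mm.
Far limit Df = s·(H − f)/(H − s) = 149000 × (240180.0 − 180) / (240180.0 − 149000) = 149000 × 240000.0 / 91180.0 ≈ 392191 mm.
Depth of field = Df − Dn = 392191 − 91971 ≈ 300220 mm ≈ 300 m.

300 m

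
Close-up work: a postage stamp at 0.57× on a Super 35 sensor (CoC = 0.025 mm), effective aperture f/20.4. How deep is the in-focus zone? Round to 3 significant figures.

3.14 mm

At magnification m, DoF ≈ 2·N_eff·c/m² = 2 × 20.4 × 0.025 / 0.57² = 1.02 / 0.3249 ≈ 3.14 mm.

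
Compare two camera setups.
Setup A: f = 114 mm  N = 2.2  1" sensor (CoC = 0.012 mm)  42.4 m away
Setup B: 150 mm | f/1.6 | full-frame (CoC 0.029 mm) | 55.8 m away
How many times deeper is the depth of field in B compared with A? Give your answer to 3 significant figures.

Setup A: H = 114²/(2.2×0.012) + 114 ≈ 492386.7 mm; DoF = Df − Dn = 46384.4 − 39046.0 ≈ 7338.4 mm.
Setup B: H = 150²/(1.6×0.029) + 150 ≈ 485063.8 mm; DoF = Df − Dn = 63034 − 50055 ≈ 12979 mm.
Ratio = 12979 / 7338.4 ≈ 1.77.

1.77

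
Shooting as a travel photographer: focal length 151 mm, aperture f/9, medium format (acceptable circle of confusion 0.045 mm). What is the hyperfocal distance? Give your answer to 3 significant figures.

Hyperfocal distance H = f²/(N·c) + f = 151²/(9 × 0.045) + 151 = 22801/0.405 + 151 ≈ 56449.8 mm ≈ 56.4 m.

56.4 m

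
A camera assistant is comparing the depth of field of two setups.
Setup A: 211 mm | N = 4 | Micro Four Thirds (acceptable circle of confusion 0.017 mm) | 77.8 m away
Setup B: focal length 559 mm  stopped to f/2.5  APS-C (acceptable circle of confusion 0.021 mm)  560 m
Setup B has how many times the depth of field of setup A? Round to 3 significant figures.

Setup A: H = 211²/(4×0.017) + 211 ≈ 654931.6 mm; DoF = Df − Dn = 88259 − 69557 ≈ 18702 mm.
Setup B: H = 559²/(2.5×0.021) + 559 ≈ 5952578.0 mm; DoF = Df − Dn = 618096 − 511887 ≈ 106209 mm.
Ratio = 106209 / 18702 ≈ 5.68.

5.68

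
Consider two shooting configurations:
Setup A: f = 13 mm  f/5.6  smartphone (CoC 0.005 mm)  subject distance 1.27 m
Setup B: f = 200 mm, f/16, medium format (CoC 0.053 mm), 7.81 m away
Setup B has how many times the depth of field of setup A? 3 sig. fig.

4.68

Setup A: H = 13²/(5.6×0.005) + 13 ≈ 6048.7 mm; DoF = Df − Dn = 1604.06 − 1051.10 ≈ 552.96 mm.
Setup B: H = 200²/(16×0.053) + 200 ≈ 47369.8 mm; DoF = Df − Dn = 9312.4 − 6725.0 ≈ 2587.4 mm.
Ratio = 2587.4 / 552.96 ≈ 4.68.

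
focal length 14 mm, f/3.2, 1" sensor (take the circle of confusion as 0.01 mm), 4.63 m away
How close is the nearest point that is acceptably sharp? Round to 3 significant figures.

Hyperfocal distance H = f²/(N·c) + f = 14²/(3.2 × 0.01) + 14 = 196/0.032 + 14 ≈ 6139.0 mm ≈ 6.139 m.
Near limit Dn = s·(H − f)/(H + s − 2f) = 4630 × (6139.0 − 14) / (6139.0 + 4630 − 2 × 14) = 4630 × 6125.0 / 10741.0 ≈ 2640.2 mm ≈ 2.64 m.

2.64 m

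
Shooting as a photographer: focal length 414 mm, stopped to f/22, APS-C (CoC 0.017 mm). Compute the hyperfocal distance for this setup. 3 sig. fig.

Hyperfocal distance H = f²/(N·c) + f = 414²/(22 × 0.017) + 414 = 171396/0.374 + 414 ≈ 458692.1 mm ≈ 459 m.

459 m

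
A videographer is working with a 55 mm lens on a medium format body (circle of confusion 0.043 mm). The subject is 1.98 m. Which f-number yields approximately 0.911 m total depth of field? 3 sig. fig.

Write h = H − f = f²/(N·c). The thin-lens limits are Dn = s·h/(h + (s−f)) and Df = s·h/(h − (s−f)), so DoF = Df − Dn = 2·s·(s−f)·h / (h² − (s−f)²).
That is a quadratic in h: DoF·h² − 2·s·(s−f)·h − DoF·(s−f)² = 0 ⇒ h = (s−f)·(s + √(s² + DoF²)) / DoF = 1925 × (1980 + √(1980² + 911²)) / 911 = 1925 × (1980 + 2179.52) / 911 ≈ 8789.3 mm.
Then N = f²/(c·h) = 55² / (0.043 × 8789.3) = 3025 / 377.94 ≈ 8.

f/8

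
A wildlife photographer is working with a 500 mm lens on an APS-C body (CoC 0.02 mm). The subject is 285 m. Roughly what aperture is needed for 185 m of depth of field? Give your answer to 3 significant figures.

f/13

Write h = H − f = f²/(N·c). The thin-lens limits are Dn = s·h/(h + (s−f)) and Df = s·h/(h − (s−f)), so DoF = Df − Dn = 2·s·(s−f)·h / (h² − (s−f)²).
That is a quadratic in h: DoF·h² − 2·s·(s−f)·h − DoF·(s−f)² = 0 ⇒ h = (s−f)·(s + √(s² + DoF²)) / DoF = 284500 × (285000 + √(285000² + 185000²)) / 185000 = 284500 × (285000 + 339779) / 185000 ≈ 960809 mm.
Then N = f²/(c·h) = 500² / (0.02 × 960809) = 250000 / 19216 ≈ 13.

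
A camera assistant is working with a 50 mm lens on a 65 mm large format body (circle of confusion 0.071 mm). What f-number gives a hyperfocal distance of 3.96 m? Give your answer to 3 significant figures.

Rearrange H = f²/(N·c) + f for N: N = f² / ((H − f)·c).
N = 50² / ((3960 − 50) × 0.071) = 2500 / 277.6 ≈ 9.01.

f/9.01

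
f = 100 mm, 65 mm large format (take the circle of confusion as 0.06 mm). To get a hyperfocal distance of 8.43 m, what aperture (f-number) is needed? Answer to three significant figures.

Rearrange H = f²/(N·c) + f for N: N = f² / ((H − f)·c).
N = 100² / ((8430 − 100) × 0.06) = 10000 / 499.8 ≈ 20.

f/20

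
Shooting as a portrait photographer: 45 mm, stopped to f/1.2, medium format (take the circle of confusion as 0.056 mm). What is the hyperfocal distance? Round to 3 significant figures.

Hyperfocal distance H = f²/(N·c) + f = 45²/(1.2 × 0.056) + 45 = 2025/0.0672 + 45 ≈ 30178.9 mm ≈ 30.2 m.

30.2 m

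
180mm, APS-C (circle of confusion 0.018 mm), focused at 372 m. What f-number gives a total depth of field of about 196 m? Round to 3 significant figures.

Write h = H − f = f²/(N·c). The thin-lens limits are Dn = s·h/(h + (s−f)) and Df = s·h/(h − (s−f)), so DoF = Df − Dn = 2·s·(s−f)·h / (h² − (s−f)²).
That is a quadratic in h: DoF·h² − 2·s·(s−f)·h − DoF·(s−f)² = 0 ⇒ h = (s−f)·(s + √(s² + DoF²)) / DoF = 371820 × (372000 + √(372000² + 196000²)) / 196000 = 371820 × (372000 + 420476) / 196000 ≈ 1503359 mm.
Then N = f²/(c·h) = 180² / (0.018 × 1503359) = 32400 / 27060 ≈ 1.20.

f/1.20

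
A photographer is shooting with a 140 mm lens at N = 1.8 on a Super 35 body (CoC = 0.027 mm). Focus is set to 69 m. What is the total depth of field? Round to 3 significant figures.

24.3 m

Hyperfocal distance H = f²/(N·c) + f = 140²/(1.8 × 0.027) + 140 = 19600/0.0486 + 140 ≈ 403432.2 mm ≈ 403.4 m.
Near limit Dn = s·(H − f)/(H + s − 2f) = 69000 × (403432.2 − 140) / (403432.2 + 69000 − 2 × 140) = 69000 × 403292.2 / 472152.2 ≈ 58937 mm.
Far limit Df = s·(H − f)/(H − s) = 69000 × (403432.2 − 140) / (403432.2 − 69000) = 69000 × 403292.2 / 334432.2 ≈ 83207 mm.
Depth of field = Df − Dn = 83207 − 58937 ≈ 24270 mm ≈ 24.3 m.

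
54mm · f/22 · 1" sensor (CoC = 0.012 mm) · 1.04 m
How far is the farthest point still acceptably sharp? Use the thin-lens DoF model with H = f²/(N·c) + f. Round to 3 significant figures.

1.14 m

Hyperfocal distance H = f²/(N·c) + f = 54²/(22 × 0.012) + 54 = 2916/0.264 + 54 ≈ 11099.5 mm ≈ 11.10 m.
Far limit Df = s·(H − f)/(H − s) = 1040 × (11099.5 − 54) / (11099.5 − 1040) = 1040 × 11045.5 / 10059.5 ≈ 1141.9 mm ≈ 1.14 m.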